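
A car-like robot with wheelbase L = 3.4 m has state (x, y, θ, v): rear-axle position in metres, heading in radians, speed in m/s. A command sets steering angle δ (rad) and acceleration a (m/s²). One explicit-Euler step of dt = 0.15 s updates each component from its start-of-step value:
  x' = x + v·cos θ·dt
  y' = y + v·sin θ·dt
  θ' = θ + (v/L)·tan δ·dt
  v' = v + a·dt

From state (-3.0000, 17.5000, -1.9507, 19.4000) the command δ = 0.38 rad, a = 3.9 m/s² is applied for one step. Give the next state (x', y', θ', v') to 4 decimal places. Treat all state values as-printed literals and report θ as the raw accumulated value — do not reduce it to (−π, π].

(-4.0791, 14.7975, -1.6088, 19.9850)

x' = -3.0000 + 19.4000·cos(-1.9507)·0.15 = -4.0791
y' = 17.5000 + 19.4000·sin(-1.9507)·0.15 = 14.7975
θ' = -1.9507 + (19.4000/3.4)·tan(0.38)·0.15 = -1.6088
v' = 19.4000 + 3.9000·0.15 = 19.9850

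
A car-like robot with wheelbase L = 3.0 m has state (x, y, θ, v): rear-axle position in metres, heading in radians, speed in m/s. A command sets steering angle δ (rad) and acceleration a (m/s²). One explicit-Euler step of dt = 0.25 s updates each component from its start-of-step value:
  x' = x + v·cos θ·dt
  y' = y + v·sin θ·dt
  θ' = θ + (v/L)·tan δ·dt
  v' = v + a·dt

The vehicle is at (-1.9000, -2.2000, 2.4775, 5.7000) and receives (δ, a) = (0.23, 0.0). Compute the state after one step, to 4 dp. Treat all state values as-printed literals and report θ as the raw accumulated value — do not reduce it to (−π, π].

(-3.0222, -1.3217, 2.5887, 5.7000)

x' = -1.9000 + 5.7000·cos(2.4775)·0.25 = -3.0222
y' = -2.2000 + 5.7000·sin(2.4775)·0.25 = -1.3217
θ' = 2.4775 + (5.7000/3.0)·tan(0.23)·0.25 = 2.5887
v' = 5.7000 + 0.0000·0.25 = 5.7000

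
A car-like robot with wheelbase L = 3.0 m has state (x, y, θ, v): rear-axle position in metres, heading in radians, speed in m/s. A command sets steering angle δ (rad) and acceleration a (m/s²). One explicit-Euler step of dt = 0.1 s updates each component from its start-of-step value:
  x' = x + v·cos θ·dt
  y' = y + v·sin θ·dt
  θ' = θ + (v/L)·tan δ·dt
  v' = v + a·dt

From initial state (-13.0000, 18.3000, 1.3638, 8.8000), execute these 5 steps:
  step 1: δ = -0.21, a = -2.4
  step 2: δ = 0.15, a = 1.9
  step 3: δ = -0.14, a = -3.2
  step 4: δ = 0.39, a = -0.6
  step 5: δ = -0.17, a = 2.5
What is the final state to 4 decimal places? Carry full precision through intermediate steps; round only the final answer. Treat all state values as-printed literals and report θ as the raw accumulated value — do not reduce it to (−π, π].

after step 1 (δ=-0.21, a=-2.4): (-12.819141, 19.161214, 1.301278, 8.560000)
after step 2 (δ=0.15, a=1.9): (-12.591217, 19.986312, 1.344402, 8.750000)
after step 3 (δ=-0.14, a=-3.2): (-12.394810, 20.838984, 1.303300, 8.430000)
after step 4 (δ=0.39, a=-0.6): (-12.171990, 21.652003, 1.418806, 8.370000)
after step 5 (δ=-0.17, a=2.5): (-12.045263, 22.479354, 1.370914, 8.620000)

(-12.0453, 22.4794, 1.3709, 8.6200)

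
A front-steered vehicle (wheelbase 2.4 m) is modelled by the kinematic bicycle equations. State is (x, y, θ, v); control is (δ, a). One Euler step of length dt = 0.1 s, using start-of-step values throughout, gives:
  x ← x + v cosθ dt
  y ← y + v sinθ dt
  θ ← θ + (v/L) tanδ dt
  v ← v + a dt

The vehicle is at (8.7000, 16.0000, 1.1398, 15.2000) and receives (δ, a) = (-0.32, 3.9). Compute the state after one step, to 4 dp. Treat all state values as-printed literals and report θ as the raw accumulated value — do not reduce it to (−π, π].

(9.3350, 17.3810, 0.9299, 15.5900)

x' = 8.7000 + 15.2000·cos(1.1398)·0.1 = 9.3350
y' = 16.0000 + 15.2000·sin(1.1398)·0.1 = 17.3810
θ' = 1.1398 + (15.2000/2.4)·tan(-0.32)·0.1 = 0.9299
v' = 15.2000 + 3.9000·0.1 = 15.5900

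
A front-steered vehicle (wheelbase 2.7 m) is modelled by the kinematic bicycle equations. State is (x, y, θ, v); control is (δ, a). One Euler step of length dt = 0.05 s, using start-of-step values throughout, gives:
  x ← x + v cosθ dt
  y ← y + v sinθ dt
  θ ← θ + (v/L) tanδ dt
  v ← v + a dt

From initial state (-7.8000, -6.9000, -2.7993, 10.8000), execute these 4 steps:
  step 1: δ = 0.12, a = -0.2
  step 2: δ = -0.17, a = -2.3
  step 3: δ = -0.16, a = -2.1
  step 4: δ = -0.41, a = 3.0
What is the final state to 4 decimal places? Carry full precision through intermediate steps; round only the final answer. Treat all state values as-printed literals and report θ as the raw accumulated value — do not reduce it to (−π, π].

(-9.8218, -7.6048, -2.9265, 10.7200)

after step 1 (δ=0.12, a=-0.2): (-8.308673, -7.081250, -2.775184, 10.790000)
after step 2 (δ=-0.17, a=-2.3): (-8.812361, -7.274534, -2.809484, 10.675000)
after step 3 (δ=-0.16, a=-2.1): (-9.316946, -7.448556, -2.841386, 10.570000)
after step 4 (δ=-0.41, a=3.0): (-9.821809, -7.604843, -2.926461, 10.720000)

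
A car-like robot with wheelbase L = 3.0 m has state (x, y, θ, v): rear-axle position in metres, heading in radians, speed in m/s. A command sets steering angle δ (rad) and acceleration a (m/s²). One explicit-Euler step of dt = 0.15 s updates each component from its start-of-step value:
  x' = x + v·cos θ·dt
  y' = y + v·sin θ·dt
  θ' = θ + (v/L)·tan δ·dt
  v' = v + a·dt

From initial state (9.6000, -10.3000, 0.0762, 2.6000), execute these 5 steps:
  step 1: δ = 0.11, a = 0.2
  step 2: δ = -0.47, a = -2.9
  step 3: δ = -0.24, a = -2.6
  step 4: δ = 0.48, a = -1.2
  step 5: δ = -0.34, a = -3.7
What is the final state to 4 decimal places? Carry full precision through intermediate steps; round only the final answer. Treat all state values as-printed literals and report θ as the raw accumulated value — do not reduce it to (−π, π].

(11.2252, -10.2170, 0.0151, 1.0700)

after step 1 (δ=0.11, a=0.2): (9.988868, -10.270311, 0.090558, 2.630000)
after step 2 (δ=-0.47, a=-2.9): (10.381752, -10.234634, 0.023760, 2.195000)
after step 3 (δ=-0.24, a=-2.6): (10.710909, -10.226812, -0.003097, 1.805000)
after step 4 (δ=0.48, a=-1.2): (10.981658, -10.227651, 0.043888, 1.625000)
after step 5 (δ=-0.34, a=-3.7): (11.225173, -10.216956, 0.015147, 1.070000)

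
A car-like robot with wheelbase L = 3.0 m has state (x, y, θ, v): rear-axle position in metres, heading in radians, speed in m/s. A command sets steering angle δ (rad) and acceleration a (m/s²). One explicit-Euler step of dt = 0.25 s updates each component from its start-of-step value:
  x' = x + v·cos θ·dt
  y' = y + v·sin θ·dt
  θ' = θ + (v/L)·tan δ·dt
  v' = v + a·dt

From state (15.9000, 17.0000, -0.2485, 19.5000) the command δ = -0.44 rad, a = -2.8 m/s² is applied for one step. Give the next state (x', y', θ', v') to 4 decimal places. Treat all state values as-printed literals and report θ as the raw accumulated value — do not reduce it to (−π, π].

(20.6253, 15.8010, -1.0135, 18.8000)

x' = 15.9000 + 19.5000·cos(-0.2485)·0.25 = 20.6253
y' = 17.0000 + 19.5000·sin(-0.2485)·0.25 = 15.8010
θ' = -0.2485 + (19.5000/3.0)·tan(-0.44)·0.25 = -1.0135
v' = 19.5000 − 2.8000·0.25 = 18.8000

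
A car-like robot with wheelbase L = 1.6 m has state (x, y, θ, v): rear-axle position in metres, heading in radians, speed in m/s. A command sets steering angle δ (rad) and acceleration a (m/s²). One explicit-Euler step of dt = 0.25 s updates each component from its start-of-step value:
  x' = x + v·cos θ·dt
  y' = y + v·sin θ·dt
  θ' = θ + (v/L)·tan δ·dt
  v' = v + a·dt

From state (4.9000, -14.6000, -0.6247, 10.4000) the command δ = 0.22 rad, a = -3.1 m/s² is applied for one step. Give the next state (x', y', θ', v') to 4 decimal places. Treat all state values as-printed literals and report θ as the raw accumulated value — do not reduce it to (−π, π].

(7.0090, -16.1206, -0.2613, 9.6250)

x' = 4.9000 + 10.4000·cos(-0.6247)·0.25 = 7.0090
y' = -14.6000 + 10.4000·sin(-0.6247)·0.25 = -16.1206
θ' = -0.6247 + (10.4000/1.6)·tan(0.22)·0.25 = -0.2613
v' = 10.4000 − 3.1000·0.25 = 9.6250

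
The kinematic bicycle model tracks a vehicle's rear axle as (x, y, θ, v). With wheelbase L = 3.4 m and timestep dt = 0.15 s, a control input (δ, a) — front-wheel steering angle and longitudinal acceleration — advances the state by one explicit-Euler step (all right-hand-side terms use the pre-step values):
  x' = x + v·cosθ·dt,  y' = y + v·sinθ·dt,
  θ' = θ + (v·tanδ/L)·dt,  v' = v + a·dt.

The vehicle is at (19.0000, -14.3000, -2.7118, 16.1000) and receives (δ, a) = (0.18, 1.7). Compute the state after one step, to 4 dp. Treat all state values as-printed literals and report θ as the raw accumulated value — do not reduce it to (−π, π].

x' = 19.0000 + 16.1000·cos(-2.7118)·0.15 = 16.8046
y' = -14.3000 + 16.1000·sin(-2.7118)·0.15 = -15.3063
θ' = -2.7118 + (16.1000/3.4)·tan(0.18)·0.15 = -2.5825
v' = 16.1000 + 1.7000·0.15 = 16.3550

(16.8046, -15.3063, -2.5825, 16.3550)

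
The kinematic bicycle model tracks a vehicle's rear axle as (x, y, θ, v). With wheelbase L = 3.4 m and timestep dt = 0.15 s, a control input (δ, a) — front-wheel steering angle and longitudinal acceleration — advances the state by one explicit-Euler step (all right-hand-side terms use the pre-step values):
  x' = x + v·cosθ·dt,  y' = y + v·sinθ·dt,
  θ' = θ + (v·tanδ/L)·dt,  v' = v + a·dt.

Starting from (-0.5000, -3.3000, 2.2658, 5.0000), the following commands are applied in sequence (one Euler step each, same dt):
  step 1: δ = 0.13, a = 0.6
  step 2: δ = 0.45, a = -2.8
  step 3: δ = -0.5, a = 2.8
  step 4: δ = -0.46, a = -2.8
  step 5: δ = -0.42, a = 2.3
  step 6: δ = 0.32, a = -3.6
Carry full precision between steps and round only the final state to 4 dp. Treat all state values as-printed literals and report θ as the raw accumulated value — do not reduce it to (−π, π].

(-3.2792, 0.1227, 2.1606, 4.4750)

after step 1 (δ=0.13, a=0.6): (-0.980291, -2.723961, 2.294639, 5.090000)
after step 2 (δ=0.45, a=-2.8): (-1.485933, -2.151897, 2.403113, 4.670000)
after step 3 (δ=-0.5, a=2.8): (-2.003948, -1.680345, 2.290559, 5.090000)
after step 4 (δ=-0.46, a=-2.8): (-2.507252, -1.106222, 2.179302, 4.670000)
after step 5 (δ=-0.42, a=2.3): (-2.907687, -0.531459, 2.087295, 5.015000)
after step 6 (δ=0.32, a=-3.6): (-3.279177, 0.122662, 2.160614, 4.475000)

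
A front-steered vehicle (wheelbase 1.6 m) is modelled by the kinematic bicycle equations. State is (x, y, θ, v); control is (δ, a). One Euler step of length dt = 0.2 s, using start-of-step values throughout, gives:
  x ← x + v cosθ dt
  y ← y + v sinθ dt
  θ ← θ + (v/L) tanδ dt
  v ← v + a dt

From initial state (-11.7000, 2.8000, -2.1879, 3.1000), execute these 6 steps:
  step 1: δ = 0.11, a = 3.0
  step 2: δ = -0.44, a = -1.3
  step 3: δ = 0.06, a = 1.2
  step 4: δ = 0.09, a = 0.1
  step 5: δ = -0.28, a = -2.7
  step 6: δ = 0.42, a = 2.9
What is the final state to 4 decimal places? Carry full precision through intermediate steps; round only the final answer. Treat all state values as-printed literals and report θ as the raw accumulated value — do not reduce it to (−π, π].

after step 1 (δ=0.11, a=3.0): (-12.058779, 2.294354, -2.145102, 3.700000)
after step 2 (δ=-0.44, a=-1.3): (-12.460785, 1.673073, -2.362838, 3.440000)
after step 3 (δ=0.06, a=1.2): (-12.950496, 1.189826, -2.337007, 3.680000)
after step 4 (δ=0.09, a=0.1): (-13.460846, 0.659506, -2.295495, 3.700000)
after step 5 (δ=-0.28, a=-2.7): (-13.951399, 0.105469, -2.428489, 3.160000)
after step 6 (δ=0.42, a=2.9): (-14.429403, -0.307976, -2.252093, 3.740000)

(-14.4294, -0.3080, -2.2521, 3.7400)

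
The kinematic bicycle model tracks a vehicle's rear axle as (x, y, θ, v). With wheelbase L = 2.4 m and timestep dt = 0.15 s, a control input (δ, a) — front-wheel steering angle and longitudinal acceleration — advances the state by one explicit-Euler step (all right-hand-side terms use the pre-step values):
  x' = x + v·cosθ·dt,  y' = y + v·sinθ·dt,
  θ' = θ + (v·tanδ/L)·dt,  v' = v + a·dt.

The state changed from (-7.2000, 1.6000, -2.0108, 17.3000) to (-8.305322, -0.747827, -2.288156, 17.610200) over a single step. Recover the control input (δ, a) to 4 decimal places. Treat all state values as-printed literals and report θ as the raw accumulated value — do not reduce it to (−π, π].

a = (v'−v)/dt = (0.310200)/0.15 = 2.0680
Δθ = θ'−θ = -0.277356;  (v·dt/L) = 17.3000·0.15/2.4 = 1.081250
tan δ = Δθ·L/(v·dt) = -0.256514  →  δ = -0.2511

δ = -0.2511, a = 2.0680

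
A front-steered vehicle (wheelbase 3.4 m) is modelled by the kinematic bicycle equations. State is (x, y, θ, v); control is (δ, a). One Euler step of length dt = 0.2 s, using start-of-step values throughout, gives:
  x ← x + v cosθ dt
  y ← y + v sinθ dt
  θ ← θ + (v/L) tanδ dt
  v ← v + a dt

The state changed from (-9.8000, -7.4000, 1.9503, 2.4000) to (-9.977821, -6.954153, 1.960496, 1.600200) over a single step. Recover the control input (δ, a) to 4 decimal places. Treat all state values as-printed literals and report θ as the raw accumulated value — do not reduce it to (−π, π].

a = (v'−v)/dt = (-0.799800)/0.2 = -3.9990
Δθ = θ'−θ = 0.010196;  (v·dt/L) = 2.4000·0.2/3.4 = 0.141176
tan δ = Δθ·L/(v·dt) = 0.072222  →  δ = 0.0721

δ = 0.0721, a = -3.9990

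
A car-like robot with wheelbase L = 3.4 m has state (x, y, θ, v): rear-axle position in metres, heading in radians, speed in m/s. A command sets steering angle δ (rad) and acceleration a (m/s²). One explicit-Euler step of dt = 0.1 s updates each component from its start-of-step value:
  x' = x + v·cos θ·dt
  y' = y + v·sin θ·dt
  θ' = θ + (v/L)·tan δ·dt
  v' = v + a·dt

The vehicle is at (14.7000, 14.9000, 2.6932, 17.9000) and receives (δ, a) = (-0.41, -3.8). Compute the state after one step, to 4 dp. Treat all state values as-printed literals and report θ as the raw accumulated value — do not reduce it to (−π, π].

(13.0870, 15.6760, 2.4644, 17.5200)

x' = 14.7000 + 17.9000·cos(2.6932)·0.1 = 13.0870
y' = 14.9000 + 17.9000·sin(2.6932)·0.1 = 15.6760
θ' = 2.6932 + (17.9000/3.4)·tan(-0.41)·0.1 = 2.4644
v' = 17.9000 − 3.8000·0.1 = 17.5200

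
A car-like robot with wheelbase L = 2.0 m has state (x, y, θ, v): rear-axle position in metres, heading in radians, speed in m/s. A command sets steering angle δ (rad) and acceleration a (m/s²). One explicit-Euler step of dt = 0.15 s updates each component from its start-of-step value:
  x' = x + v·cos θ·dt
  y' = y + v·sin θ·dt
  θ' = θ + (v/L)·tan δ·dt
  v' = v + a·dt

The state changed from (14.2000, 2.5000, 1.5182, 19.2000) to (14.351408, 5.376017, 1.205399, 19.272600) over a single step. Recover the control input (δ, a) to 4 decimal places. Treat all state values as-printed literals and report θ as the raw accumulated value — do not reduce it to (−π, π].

a = (v'−v)/dt = (0.072600)/0.15 = 0.4840
Δθ = θ'−θ = -0.312801;  (v·dt/L) = 19.2000·0.15/2.0 = 1.440000
tan δ = Δθ·L/(v·dt) = -0.217223  →  δ = -0.2139

δ = -0.2139, a = 0.4840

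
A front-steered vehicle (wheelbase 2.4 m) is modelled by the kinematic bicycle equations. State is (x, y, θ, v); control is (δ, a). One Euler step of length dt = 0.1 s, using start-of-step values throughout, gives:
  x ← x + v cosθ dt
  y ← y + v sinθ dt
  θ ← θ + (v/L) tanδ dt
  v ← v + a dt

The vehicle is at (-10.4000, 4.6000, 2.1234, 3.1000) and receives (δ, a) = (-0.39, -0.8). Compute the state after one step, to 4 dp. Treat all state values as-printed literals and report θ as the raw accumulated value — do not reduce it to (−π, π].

(-10.5627, 4.8639, 2.0703, 3.0200)

x' = -10.4000 + 3.1000·cos(2.1234)·0.1 = -10.5627
y' = 4.6000 + 3.1000·sin(2.1234)·0.1 = 4.8639
θ' = 2.1234 + (3.1000/2.4)·tan(-0.39)·0.1 = 2.0703
v' = 3.1000 − 0.8000·0.1 = 3.0200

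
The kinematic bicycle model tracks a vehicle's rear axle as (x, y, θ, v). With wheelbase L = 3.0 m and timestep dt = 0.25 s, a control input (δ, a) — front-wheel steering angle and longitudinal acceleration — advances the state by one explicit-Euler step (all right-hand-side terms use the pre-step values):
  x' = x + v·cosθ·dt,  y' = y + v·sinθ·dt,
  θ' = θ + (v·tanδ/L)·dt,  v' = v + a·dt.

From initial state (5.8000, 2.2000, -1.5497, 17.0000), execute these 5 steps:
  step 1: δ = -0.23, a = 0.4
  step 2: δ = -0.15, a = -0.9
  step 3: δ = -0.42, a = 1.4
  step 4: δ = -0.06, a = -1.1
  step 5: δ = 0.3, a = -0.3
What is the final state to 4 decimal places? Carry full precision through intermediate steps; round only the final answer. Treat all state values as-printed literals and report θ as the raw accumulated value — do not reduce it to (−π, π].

(-5.4806, -12.8870, -2.3741, 16.8750)

after step 1 (δ=-0.23, a=0.4): (5.889653, -2.049054, -1.881403, 17.100000)
after step 2 (δ=-0.15, a=-0.9): (4.583057, -6.119488, -2.096771, 16.875000)
after step 3 (δ=-0.42, a=1.4): (2.465008, -9.768011, -2.724763, 17.225000)
after step 4 (δ=-0.06, a=-1.1): (-1.472529, -11.511454, -2.810992, 16.950000)
after step 5 (δ=0.3, a=-0.3): (-5.480558, -12.886994, -2.374054, 16.875000)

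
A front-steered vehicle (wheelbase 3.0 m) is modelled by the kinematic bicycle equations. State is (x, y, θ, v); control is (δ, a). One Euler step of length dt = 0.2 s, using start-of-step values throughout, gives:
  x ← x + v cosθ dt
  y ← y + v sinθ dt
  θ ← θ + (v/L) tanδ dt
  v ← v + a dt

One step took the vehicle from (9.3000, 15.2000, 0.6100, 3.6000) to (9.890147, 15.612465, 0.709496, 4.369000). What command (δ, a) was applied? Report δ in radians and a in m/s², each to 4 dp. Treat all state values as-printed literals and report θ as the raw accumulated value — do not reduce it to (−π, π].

a = (v'−v)/dt = (0.769000)/0.2 = 3.8450
Δθ = θ'−θ = 0.099496;  (v·dt/L) = 3.6000·0.2/3.0 = 0.240000
tan δ = Δθ·L/(v·dt) = 0.414567  →  δ = 0.3930

δ = 0.3930, a = 3.8450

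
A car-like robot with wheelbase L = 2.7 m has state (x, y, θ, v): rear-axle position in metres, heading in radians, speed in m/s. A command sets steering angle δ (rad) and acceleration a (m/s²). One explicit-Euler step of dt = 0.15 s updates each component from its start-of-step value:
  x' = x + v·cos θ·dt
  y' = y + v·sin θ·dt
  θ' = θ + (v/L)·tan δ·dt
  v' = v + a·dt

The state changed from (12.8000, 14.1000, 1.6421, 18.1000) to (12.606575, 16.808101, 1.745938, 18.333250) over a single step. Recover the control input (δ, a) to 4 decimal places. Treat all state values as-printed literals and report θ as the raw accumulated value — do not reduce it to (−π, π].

a = (v'−v)/dt = (0.233250)/0.15 = 1.5550
Δθ = θ'−θ = 0.103838;  (v·dt/L) = 18.1000·0.15/2.7 = 1.005556
tan δ = Δθ·L/(v·dt) = 0.103264  →  δ = 0.1029

δ = 0.1029, a = 1.5550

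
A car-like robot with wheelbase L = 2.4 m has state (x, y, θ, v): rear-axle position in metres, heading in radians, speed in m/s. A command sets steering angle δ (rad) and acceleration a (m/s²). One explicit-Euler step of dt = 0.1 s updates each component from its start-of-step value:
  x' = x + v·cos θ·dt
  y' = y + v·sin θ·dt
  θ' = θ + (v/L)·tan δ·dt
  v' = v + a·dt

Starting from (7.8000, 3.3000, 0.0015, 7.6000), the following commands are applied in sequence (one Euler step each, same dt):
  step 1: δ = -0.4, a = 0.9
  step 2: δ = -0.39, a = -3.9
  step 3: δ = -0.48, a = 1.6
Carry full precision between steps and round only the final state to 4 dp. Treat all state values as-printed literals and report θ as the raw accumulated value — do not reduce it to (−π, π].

after step 1 (δ=-0.4, a=0.9): (8.559999, 3.301140, -0.132385, 7.690000)
after step 2 (δ=-0.39, a=-3.9): (9.322270, 3.199633, -0.264093, 7.300000)
after step 3 (δ=-0.48, a=1.6): (10.026961, 3.009078, -0.422446, 7.460000)

(10.0270, 3.0091, -0.4224, 7.4600)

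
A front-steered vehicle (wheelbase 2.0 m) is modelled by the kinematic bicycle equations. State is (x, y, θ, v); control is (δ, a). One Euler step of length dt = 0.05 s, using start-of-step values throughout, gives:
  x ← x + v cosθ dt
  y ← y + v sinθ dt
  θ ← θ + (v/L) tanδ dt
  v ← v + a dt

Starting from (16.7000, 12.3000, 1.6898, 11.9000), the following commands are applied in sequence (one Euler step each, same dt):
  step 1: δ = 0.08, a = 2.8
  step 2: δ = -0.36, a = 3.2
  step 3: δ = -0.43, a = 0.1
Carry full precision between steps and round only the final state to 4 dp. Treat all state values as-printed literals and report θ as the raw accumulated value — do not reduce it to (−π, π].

(16.5256, 14.0964, 1.4605, 12.2050)

after step 1 (δ=0.08, a=2.8): (16.629360, 12.890792, 1.713651, 12.040000)
after step 2 (δ=-0.36, a=3.2): (16.543654, 13.486660, 1.600354, 12.200000)
after step 3 (δ=-0.43, a=0.1): (16.525626, 14.096393, 1.460474, 12.205000)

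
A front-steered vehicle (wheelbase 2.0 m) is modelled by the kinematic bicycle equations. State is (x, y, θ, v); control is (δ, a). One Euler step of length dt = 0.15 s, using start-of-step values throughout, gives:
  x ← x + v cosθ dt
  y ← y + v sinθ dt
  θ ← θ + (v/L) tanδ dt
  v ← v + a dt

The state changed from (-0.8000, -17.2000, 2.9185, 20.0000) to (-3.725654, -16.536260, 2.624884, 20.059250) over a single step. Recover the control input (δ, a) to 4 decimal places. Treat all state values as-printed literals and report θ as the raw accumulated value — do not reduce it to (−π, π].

a = (v'−v)/dt = (0.059250)/0.15 = 0.3950
Δθ = θ'−θ = -0.293616;  (v·dt/L) = 20.0000·0.15/2.0 = 1.500000
tan δ = Δθ·L/(v·dt) = -0.195744  →  δ = -0.1933

δ = -0.1933, a = 0.3950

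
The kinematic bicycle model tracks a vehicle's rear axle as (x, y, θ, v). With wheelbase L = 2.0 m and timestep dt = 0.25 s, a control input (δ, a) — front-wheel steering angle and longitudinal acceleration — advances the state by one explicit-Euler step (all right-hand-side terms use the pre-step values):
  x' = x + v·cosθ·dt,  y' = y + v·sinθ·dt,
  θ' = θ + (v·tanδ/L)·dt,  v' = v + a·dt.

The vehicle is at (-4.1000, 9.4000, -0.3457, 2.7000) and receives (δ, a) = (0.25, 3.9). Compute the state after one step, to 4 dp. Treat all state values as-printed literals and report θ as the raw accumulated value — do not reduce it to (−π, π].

x' = -4.1000 + 2.7000·cos(-0.3457)·0.25 = -3.4649
y' = 9.4000 + 2.7000·sin(-0.3457)·0.25 = 9.1713
θ' = -0.3457 + (2.7000/2.0)·tan(0.25)·0.25 = -0.2595
v' = 2.7000 + 3.9000·0.25 = 3.6750

(-3.4649, 9.1713, -0.2595, 3.6750)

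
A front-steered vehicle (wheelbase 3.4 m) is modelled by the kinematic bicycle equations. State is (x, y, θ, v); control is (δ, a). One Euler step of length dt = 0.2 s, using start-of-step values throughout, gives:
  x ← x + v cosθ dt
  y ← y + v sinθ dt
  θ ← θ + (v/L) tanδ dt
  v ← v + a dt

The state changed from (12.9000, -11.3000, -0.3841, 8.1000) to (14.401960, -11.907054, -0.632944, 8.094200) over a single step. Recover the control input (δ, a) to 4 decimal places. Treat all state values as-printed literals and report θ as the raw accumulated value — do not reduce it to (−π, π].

δ = -0.4813, a = -0.0290

a = (v'−v)/dt = (-0.005800)/0.2 = -0.0290
Δθ = θ'−θ = -0.248844;  (v·dt/L) = 8.1000·0.2/3.4 = 0.476471
tan δ = Δθ·L/(v·dt) = -0.522265  →  δ = -0.4813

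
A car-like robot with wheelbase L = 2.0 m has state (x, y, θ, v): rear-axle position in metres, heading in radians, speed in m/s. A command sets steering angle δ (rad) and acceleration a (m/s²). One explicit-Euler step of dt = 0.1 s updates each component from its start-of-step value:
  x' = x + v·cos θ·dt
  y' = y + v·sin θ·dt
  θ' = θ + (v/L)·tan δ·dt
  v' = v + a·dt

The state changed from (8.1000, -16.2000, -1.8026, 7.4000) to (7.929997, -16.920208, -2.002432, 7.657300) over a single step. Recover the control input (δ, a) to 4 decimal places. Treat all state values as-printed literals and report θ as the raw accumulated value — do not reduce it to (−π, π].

δ = -0.4952, a = 2.5730

a = (v'−v)/dt = (0.257300)/0.1 = 2.5730
Δθ = θ'−θ = -0.199832;  (v·dt/L) = 7.4000·0.1/2.0 = 0.370000
tan δ = Δθ·L/(v·dt) = -0.540086  →  δ = -0.4952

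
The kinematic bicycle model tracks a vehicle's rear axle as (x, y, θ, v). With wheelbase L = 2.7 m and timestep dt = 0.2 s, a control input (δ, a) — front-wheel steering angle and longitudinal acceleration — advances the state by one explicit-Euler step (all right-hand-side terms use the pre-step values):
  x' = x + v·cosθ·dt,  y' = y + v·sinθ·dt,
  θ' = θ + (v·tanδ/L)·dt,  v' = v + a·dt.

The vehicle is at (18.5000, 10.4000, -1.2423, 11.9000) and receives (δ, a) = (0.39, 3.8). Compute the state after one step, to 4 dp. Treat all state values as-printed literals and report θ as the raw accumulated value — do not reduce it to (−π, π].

x' = 18.5000 + 11.9000·cos(-1.2423)·0.2 = 19.2678
y' = 10.4000 + 11.9000·sin(-1.2423)·0.2 = 8.1473
θ' = -1.2423 + (11.9000/2.7)·tan(0.39)·0.2 = -0.8800
v' = 11.9000 + 3.8000·0.2 = 12.6600

(19.2678, 8.1473, -0.8800, 12.6600)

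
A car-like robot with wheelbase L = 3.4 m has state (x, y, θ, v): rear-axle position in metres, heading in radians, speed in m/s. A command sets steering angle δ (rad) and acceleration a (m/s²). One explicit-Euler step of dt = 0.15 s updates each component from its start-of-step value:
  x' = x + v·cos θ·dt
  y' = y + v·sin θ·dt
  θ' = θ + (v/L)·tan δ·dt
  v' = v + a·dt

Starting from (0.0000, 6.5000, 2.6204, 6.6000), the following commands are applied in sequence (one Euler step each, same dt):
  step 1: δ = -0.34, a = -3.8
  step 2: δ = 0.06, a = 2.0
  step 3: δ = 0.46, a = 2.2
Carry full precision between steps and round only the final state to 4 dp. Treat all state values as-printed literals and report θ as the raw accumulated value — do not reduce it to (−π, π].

after step 1 (δ=-0.34, a=-3.8): (-0.858554, 6.992936, 2.517400, 6.030000)
after step 2 (δ=0.06, a=2.0): (-1.592497, 7.521564, 2.533381, 6.330000)
after step 3 (δ=0.46, a=2.2): (-2.371724, 8.064109, 2.671742, 6.660000)

(-2.3717, 8.0641, 2.6717, 6.6600)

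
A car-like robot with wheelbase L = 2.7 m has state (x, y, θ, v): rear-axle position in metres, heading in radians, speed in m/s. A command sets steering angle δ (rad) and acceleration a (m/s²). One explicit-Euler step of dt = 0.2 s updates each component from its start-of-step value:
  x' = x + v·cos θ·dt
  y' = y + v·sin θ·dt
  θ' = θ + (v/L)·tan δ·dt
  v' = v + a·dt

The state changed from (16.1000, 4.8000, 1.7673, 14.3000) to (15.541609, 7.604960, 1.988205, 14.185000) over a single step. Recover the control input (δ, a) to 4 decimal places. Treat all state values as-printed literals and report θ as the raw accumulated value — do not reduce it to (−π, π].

a = (v'−v)/dt = (-0.115000)/0.2 = -0.5750
Δθ = θ'−θ = 0.220905;  (v·dt/L) = 14.3000·0.2/2.7 = 1.059259
tan δ = Δθ·L/(v·dt) = 0.208547  →  δ = 0.2056

δ = 0.2056, a = -0.5750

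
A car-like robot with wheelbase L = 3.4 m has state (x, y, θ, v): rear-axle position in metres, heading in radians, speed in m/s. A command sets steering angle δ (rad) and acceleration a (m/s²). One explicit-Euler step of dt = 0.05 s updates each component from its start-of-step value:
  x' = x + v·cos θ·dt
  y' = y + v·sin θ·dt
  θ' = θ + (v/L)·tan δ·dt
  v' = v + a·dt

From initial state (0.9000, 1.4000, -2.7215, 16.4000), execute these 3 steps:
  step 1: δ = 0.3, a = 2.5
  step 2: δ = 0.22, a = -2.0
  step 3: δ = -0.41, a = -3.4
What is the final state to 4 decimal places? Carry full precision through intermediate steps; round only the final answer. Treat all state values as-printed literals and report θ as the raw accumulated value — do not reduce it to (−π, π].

after step 1 (δ=0.3, a=2.5): (0.151298, 1.065567, -2.646895, 16.525000)
after step 2 (δ=0.22, a=-2.0): (-0.575895, 0.673292, -2.592553, 16.425000)
after step 3 (δ=-0.41, a=-3.4): (-1.276442, 0.244708, -2.697535, 16.255000)

(-1.2764, 0.2447, -2.6975, 16.2550)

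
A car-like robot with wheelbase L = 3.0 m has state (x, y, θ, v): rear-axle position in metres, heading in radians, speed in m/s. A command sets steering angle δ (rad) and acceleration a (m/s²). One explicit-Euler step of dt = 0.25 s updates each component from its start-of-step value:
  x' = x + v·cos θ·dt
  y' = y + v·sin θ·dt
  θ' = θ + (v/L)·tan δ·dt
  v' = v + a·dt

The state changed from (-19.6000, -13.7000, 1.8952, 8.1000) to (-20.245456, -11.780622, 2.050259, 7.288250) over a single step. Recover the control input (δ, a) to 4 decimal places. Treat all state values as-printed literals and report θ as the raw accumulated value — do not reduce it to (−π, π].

δ = 0.2258, a = -3.2470

a = (v'−v)/dt = (-0.811750)/0.25 = -3.2470
Δθ = θ'−θ = 0.155059;  (v·dt/L) = 8.1000·0.25/3.0 = 0.675000
tan δ = Δθ·L/(v·dt) = 0.229717  →  δ = 0.2258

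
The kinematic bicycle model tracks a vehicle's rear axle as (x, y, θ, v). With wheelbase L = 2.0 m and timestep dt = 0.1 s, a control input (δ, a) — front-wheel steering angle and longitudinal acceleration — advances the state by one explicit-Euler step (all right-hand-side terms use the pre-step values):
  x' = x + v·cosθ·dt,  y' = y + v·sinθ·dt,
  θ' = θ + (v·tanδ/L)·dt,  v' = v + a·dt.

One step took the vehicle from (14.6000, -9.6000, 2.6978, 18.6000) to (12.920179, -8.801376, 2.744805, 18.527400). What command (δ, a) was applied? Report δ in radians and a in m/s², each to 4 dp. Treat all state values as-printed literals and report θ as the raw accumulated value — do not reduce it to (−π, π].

a = (v'−v)/dt = (-0.072600)/0.1 = -0.7260
Δθ = θ'−θ = 0.047005;  (v·dt/L) = 18.6000·0.1/2.0 = 0.930000
tan δ = Δθ·L/(v·dt) = 0.050543  →  δ = 0.0505

δ = 0.0505, a = -0.7260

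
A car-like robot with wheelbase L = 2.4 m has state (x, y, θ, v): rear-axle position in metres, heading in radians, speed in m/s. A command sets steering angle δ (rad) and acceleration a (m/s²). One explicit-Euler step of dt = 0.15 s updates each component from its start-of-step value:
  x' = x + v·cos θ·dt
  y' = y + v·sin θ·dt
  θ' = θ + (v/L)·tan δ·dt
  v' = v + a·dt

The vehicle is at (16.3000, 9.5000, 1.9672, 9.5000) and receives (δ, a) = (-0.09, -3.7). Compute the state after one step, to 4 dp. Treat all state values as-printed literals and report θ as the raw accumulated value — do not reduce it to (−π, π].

(15.7498, 10.8145, 1.9136, 8.9450)

x' = 16.3000 + 9.5000·cos(1.9672)·0.15 = 15.7498
y' = 9.5000 + 9.5000·sin(1.9672)·0.15 = 10.8145
θ' = 1.9672 + (9.5000/2.4)·tan(-0.09)·0.15 = 1.9136
v' = 9.5000 − 3.7000·0.15 = 8.9450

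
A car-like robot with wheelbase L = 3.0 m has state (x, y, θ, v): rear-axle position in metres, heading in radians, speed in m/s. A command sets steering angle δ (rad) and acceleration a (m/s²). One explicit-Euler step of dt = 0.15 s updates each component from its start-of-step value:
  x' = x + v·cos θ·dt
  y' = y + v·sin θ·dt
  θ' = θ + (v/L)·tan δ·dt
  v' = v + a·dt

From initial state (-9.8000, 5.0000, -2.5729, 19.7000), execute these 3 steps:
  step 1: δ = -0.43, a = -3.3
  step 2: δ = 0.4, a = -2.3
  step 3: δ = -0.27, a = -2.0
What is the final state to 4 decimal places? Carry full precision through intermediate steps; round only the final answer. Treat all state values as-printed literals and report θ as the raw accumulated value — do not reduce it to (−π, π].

(-17.6019, 1.6596, -2.8796, 18.5600)

after step 1 (δ=-0.43, a=-3.3): (-12.289900, 3.408641, -3.024642, 19.205000)
after step 2 (δ=0.4, a=-2.3): (-15.150972, 3.072502, -2.618655, 18.860000)
after step 3 (δ=-0.27, a=-2.0): (-17.601891, 1.659621, -2.879637, 18.560000)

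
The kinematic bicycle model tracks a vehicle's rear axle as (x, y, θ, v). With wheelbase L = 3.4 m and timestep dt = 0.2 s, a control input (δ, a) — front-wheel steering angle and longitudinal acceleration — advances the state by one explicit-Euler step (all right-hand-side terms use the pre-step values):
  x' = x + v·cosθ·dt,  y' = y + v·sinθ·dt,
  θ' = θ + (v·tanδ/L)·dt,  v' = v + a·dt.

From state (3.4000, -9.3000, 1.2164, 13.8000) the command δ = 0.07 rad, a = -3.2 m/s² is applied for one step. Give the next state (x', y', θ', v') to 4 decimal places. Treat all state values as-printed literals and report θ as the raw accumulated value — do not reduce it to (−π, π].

x' = 3.4000 + 13.8000·cos(1.2164)·0.2 = 4.3578
y' = -9.3000 + 13.8000·sin(1.2164)·0.2 = -6.7115
θ' = 1.2164 + (13.8000/3.4)·tan(0.07)·0.2 = 1.2733
v' = 13.8000 − 3.2000·0.2 = 13.1600

(4.3578, -6.7115, 1.2733, 13.1600)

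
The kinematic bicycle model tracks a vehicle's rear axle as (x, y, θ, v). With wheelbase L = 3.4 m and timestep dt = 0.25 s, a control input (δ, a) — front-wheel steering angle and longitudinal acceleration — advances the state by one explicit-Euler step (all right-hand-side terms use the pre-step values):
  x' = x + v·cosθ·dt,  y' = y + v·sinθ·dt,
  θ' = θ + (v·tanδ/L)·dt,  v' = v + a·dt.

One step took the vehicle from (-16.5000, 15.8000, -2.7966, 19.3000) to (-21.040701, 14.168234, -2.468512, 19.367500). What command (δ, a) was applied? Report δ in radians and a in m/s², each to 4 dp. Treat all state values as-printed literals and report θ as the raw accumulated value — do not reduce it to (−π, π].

δ = 0.2272, a = 0.2700

a = (v'−v)/dt = (0.067500)/0.25 = 0.2700
Δθ = θ'−θ = 0.328088;  (v·dt/L) = 19.3000·0.25/3.4 = 1.419118
tan δ = Δθ·L/(v·dt) = 0.231192  →  δ = 0.2272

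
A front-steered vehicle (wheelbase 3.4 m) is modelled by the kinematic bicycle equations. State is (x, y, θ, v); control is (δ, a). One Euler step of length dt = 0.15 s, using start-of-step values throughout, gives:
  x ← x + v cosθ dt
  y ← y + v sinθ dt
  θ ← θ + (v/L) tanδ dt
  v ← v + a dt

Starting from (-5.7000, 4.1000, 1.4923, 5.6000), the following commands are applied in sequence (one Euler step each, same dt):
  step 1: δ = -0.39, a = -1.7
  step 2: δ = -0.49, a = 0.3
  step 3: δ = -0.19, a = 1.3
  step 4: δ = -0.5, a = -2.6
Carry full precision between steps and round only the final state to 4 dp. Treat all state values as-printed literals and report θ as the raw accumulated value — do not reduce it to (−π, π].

after step 1 (δ=-0.39, a=-1.7): (-5.634131, 4.937413, 1.390745, 5.345000)
after step 2 (δ=-0.49, a=0.3): (-5.490554, 5.726203, 1.264968, 5.390000)
after step 3 (δ=-0.19, a=1.3): (-5.247128, 6.497187, 1.219235, 5.585000)
after step 4 (δ=-0.5, a=-2.6): (-4.958637, 7.283697, 1.084628, 5.195000)

(-4.9586, 7.2837, 1.0846, 5.1950)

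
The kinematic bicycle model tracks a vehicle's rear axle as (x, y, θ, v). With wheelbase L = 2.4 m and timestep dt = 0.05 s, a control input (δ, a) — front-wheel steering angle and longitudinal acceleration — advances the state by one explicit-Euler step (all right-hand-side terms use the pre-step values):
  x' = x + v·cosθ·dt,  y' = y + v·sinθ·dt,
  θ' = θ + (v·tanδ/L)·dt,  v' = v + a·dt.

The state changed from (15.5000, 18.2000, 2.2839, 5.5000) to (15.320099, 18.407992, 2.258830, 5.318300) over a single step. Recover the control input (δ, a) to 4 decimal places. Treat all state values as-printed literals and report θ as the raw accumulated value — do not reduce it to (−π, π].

a = (v'−v)/dt = (-0.181700)/0.05 = -3.6340
Δθ = θ'−θ = -0.025070;  (v·dt/L) = 5.5000·0.05/2.4 = 0.114583
tan δ = Δθ·L/(v·dt) = -0.218793  →  δ = -0.2154

δ = -0.2154, a = -3.6340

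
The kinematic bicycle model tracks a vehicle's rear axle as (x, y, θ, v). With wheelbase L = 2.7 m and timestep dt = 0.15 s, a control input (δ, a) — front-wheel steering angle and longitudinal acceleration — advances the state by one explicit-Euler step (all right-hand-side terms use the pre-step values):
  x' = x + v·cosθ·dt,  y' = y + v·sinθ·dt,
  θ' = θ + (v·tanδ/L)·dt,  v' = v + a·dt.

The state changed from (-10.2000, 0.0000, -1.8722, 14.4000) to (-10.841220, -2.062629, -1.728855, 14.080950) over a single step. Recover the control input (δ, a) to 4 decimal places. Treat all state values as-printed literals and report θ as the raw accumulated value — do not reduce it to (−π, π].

δ = 0.1773, a = -2.1270

a = (v'−v)/dt = (-0.319050)/0.15 = -2.1270
Δθ = θ'−θ = 0.143345;  (v·dt/L) = 14.4000·0.15/2.7 = 0.800000
tan δ = Δθ·L/(v·dt) = 0.179181  →  δ = 0.1773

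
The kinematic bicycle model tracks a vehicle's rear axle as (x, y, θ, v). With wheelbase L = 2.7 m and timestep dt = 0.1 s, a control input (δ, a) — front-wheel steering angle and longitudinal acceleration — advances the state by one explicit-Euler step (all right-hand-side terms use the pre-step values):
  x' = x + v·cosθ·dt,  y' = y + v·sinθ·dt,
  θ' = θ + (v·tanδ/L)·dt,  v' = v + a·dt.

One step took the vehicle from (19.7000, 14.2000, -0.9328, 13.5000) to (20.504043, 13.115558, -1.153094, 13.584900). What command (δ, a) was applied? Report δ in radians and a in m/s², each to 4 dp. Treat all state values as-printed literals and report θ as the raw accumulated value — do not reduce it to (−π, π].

a = (v'−v)/dt = (0.084900)/0.1 = 0.8490
Δθ = θ'−θ = -0.220294;  (v·dt/L) = 13.5000·0.1/2.7 = 0.500000
tan δ = Δθ·L/(v·dt) = -0.440588  →  δ = -0.4150

δ = -0.4150, a = 0.8490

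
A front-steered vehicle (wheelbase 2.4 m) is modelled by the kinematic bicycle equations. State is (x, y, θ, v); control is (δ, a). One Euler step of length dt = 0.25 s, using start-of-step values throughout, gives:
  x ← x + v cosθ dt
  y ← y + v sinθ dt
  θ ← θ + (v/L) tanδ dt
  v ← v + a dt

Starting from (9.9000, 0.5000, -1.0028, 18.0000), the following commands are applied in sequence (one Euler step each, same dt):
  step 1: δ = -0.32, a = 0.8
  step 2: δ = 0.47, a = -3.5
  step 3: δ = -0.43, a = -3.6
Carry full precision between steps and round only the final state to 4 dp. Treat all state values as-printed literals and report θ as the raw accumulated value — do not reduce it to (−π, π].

(15.4967, -10.4964, -1.4888, 16.4250)

after step 1 (δ=-0.32, a=0.8): (12.320748, -3.293412, -1.624155, 18.200000)
after step 2 (δ=0.47, a=-3.5): (12.078081, -7.836937, -0.661136, 17.325000)
after step 3 (δ=-0.43, a=-3.6): (15.496715, -10.496386, -1.488804, 16.425000)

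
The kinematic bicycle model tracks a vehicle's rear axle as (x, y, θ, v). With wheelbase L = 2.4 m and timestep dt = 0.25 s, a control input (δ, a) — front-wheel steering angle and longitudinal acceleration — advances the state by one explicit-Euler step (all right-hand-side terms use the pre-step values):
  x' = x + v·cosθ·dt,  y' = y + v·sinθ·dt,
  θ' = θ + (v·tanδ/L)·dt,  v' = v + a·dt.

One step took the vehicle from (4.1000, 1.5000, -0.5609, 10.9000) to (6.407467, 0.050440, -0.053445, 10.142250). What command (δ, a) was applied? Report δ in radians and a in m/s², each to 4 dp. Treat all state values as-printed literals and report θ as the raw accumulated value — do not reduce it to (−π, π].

a = (v'−v)/dt = (-0.757750)/0.25 = -3.0310
Δθ = θ'−θ = 0.507455;  (v·dt/L) = 10.9000·0.25/2.4 = 1.135417
tan δ = Δθ·L/(v·dt) = 0.446933  →  δ = 0.4203

δ = 0.4203, a = -3.0310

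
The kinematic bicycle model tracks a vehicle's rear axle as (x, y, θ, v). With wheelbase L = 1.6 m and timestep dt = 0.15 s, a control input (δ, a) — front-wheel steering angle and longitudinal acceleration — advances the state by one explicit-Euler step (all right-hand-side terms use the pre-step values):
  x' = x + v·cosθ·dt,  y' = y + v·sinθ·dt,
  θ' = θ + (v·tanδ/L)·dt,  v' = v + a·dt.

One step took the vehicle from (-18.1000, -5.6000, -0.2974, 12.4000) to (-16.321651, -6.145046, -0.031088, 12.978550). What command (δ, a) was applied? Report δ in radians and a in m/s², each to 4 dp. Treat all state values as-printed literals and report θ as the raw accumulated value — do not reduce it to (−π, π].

a = (v'−v)/dt = (0.578550)/0.15 = 3.8570
Δθ = θ'−θ = 0.266312;  (v·dt/L) = 12.4000·0.15/1.6 = 1.162500
tan δ = Δθ·L/(v·dt) = 0.229086  →  δ = 0.2252

δ = 0.2252, a = 3.8570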